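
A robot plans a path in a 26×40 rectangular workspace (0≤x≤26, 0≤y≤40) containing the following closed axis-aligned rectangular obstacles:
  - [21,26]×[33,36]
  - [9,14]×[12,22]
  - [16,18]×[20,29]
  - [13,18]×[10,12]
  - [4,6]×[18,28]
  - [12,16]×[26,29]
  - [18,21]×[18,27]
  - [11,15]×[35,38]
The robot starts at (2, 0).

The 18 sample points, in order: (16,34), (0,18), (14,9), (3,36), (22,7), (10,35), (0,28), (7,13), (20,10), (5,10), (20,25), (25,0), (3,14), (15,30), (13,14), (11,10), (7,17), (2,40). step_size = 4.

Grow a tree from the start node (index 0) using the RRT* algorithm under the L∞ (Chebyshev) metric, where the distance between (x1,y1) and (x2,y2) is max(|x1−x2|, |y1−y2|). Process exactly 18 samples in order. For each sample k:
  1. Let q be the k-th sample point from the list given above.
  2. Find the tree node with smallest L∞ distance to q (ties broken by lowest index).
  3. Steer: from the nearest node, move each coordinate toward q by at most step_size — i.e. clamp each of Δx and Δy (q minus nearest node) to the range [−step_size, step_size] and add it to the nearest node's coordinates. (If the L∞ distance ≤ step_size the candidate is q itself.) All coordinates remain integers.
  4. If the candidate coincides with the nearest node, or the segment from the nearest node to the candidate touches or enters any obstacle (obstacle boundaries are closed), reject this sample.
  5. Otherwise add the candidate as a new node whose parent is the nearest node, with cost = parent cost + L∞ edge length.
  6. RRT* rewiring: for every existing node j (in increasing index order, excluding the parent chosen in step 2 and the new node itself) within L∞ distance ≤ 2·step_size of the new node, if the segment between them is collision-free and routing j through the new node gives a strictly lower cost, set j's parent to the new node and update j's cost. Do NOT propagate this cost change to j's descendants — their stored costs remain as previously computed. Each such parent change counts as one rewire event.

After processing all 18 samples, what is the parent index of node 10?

1. q=(16,34) nearest=0 d=34 new=(6,4) → add node 1 parent=0 cost=4
2. q=(0,18) nearest=1 d=14 new=(2,8) → add node 2 parent=1 cost=8
3. q=(14,9) nearest=1 d=8 new=(10,8) → add node 3 parent=1 cost=8
4. q=(3,36) nearest=2 d=28 new=(3,12) → add node 4 parent=2 cost=12
5. q=(22,7) nearest=3 d=12 new=(14,7) → add node 5 parent=3 cost=12
6. q=(10,35) nearest=4 d=23 new=(7,16) → add node 6 parent=4 cost=16
7. q=(0,28) nearest=6 d=12 new=(3,20) → blocked by [4,6]×[18,28], reject
8. q=(7,13) nearest=6 d=3 new=(7,13) → add node 7 parent=6 cost=19
9. q=(20,10) nearest=5 d=6 new=(18,10) → blocked by [13,18]×[10,12], reject
10. q=(5,10) nearest=4 d=2 new=(5,10) → add node 8 parent=4 cost=14; rewire 7→8 (17<19)
11. q=(20,25) nearest=6 d=13 new=(11,20) → blocked by [9,14]×[12,22], reject
12. q=(25,0) nearest=5 d=11 new=(18,3) → add node 9 parent=5 cost=16
13. q=(3,14) nearest=4 d=2 new=(3,14) → add node 10 parent=4 cost=14
14. q=(15,30) nearest=6 d=14 new=(11,20) → blocked by [9,14]×[12,22], reject
15. q=(13,14) nearest=3 d=6 new=(13,12) → blocked by [9,14]×[12,22], reject
16. q=(11,10) nearest=3 d=2 new=(11,10) → add node 11 parent=3 cost=10; rewire 7→11 (14<17)
17. q=(7,17) nearest=6 d=1 new=(7,17) → add node 12 parent=6 cost=17
18. q=(2,40) nearest=12 d=23 new=(3,21) → blocked by [4,6]×[18,28], reject

Parent of node 10: 4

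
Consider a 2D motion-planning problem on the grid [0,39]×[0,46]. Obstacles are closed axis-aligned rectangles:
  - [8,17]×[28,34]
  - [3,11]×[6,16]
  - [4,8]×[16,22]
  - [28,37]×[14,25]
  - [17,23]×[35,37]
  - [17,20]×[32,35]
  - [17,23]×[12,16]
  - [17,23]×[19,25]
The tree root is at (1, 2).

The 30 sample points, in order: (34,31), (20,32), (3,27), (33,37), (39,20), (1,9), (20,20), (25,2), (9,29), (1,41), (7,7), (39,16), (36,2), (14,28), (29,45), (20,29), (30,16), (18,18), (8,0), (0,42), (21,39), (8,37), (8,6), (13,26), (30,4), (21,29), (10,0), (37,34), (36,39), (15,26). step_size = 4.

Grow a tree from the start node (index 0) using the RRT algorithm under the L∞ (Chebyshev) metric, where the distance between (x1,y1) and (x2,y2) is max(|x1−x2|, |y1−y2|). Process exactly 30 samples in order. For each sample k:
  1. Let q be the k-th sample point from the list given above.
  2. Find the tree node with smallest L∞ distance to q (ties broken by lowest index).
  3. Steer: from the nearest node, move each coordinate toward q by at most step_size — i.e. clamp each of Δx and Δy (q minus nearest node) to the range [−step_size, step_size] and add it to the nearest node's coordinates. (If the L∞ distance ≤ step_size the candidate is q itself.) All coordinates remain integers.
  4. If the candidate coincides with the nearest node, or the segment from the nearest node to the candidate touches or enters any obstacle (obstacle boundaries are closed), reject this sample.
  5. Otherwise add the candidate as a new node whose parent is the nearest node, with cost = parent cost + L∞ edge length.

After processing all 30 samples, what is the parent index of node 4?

Parent of node 4: 2

1. q=(34,31) nearest=0 d=33 new=(5,6) → blocked by [3,11]×[6,16], reject
2. q=(20,32) nearest=0 d=30 new=(5,6) → blocked by [3,11]×[6,16], reject
3. q=(3,27) nearest=0 d=25 new=(3,6) → blocked by [3,11]×[6,16], reject
4. q=(33,37) nearest=0 d=35 new=(5,6) → blocked by [3,11]×[6,16], reject
5. q=(39,20) nearest=0 d=38 new=(5,6) → blocked by [3,11]×[6,16], reject
6. q=(1,9) nearest=0 d=7 new=(1,6) → add node 1 parent=0 cost=4
7. q=(20,20) nearest=0 d=19 new=(5,6) → blocked by [3,11]×[6,16], reject
8. q=(25,2) nearest=0 d=24 new=(5,2) → add node 2 parent=0 cost=4
9. q=(9,29) nearest=1 d=23 new=(5,10) → blocked by [3,11]×[6,16], reject
10. q=(1,41) nearest=1 d=35 new=(1,10) → add node 3 parent=1 cost=8
11. q=(7,7) nearest=2 d=5 new=(7,6) → blocked by [3,11]×[6,16], reject
12. q=(39,16) nearest=2 d=34 new=(9,6) → blocked by [3,11]×[6,16], reject
13. q=(36,2) nearest=2 d=31 new=(9,2) → add node 4 parent=2 cost=8
14. q=(14,28) nearest=3 d=18 new=(5,14) → blocked by [3,11]×[6,16], reject
15. q=(29,45) nearest=3 d=35 new=(5,14) → blocked by [3,11]×[6,16], reject
16. q=(20,29) nearest=3 d=19 new=(5,14) → blocked by [3,11]×[6,16], reject
17. q=(30,16) nearest=4 d=21 new=(13,6) → add node 5 parent=4 cost=12
18. q=(18,18) nearest=5 d=12 new=(17,10) → add node 6 parent=5 cost=16
19. q=(8,0) nearest=4 d=2 new=(8,0) → add node 7 parent=4 cost=10
20. q=(0,42) nearest=3 d=32 new=(0,14) → add node 8 parent=3 cost=12
21. q=(21,39) nearest=8 d=25 new=(4,18) → blocked by [4,8]×[16,22], reject
22. q=(8,37) nearest=8 d=23 new=(4,18) → blocked by [4,8]×[16,22], reject
23. q=(8,6) nearest=2 d=4 new=(8,6) → blocked by [3,11]×[6,16], reject
24. q=(13,26) nearest=8 d=13 new=(4,18) → blocked by [4,8]×[16,22], reject
25. q=(30,4) nearest=6 d=13 new=(21,6) → add node 9 parent=6 cost=20
26. q=(21,29) nearest=6 d=19 new=(21,14) → blocked by [17,23]×[12,16], reject
27. q=(10,0) nearest=4 d=2 new=(10,0) → add node 10 parent=4 cost=10
28. q=(37,34) nearest=6 d=24 new=(21,14) → blocked by [17,23]×[12,16], reject
29. q=(36,39) nearest=6 d=29 new=(21,14) → blocked by [17,23]×[12,16], reject
30. q=(15,26) nearest=8 d=15 new=(4,18) → blocked by [4,8]×[16,22], reject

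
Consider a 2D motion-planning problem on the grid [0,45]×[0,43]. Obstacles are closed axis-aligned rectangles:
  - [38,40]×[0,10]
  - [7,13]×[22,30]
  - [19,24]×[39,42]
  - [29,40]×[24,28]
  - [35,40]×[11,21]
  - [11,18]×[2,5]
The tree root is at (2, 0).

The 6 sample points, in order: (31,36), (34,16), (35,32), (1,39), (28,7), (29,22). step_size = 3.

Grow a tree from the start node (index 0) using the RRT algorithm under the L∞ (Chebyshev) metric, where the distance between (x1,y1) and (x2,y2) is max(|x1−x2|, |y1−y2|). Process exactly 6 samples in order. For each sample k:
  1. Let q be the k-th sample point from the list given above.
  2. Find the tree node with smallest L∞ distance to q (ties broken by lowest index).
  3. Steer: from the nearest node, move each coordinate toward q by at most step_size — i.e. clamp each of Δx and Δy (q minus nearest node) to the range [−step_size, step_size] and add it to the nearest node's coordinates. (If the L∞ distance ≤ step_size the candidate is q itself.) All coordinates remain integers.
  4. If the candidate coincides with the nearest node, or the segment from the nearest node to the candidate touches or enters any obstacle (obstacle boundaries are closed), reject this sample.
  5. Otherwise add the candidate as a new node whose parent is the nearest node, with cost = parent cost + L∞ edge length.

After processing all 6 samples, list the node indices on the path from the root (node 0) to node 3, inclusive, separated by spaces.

Path: 0 1 2 3

1. q=(31,36) nearest=0 d=36 new=(5,3) → add node 1 parent=0 cost=3
2. q=(34,16) nearest=1 d=29 new=(8,6) → add node 2 parent=1 cost=6
3. q=(35,32) nearest=2 d=27 new=(11,9) → add node 3 parent=2 cost=9
4. q=(1,39) nearest=3 d=30 new=(8,12) → add node 4 parent=3 cost=12
5. q=(28,7) nearest=3 d=17 new=(14,7) → add node 5 parent=3 cost=12
6. q=(29,22) nearest=5 d=15 new=(17,10) → add node 6 parent=5 cost=15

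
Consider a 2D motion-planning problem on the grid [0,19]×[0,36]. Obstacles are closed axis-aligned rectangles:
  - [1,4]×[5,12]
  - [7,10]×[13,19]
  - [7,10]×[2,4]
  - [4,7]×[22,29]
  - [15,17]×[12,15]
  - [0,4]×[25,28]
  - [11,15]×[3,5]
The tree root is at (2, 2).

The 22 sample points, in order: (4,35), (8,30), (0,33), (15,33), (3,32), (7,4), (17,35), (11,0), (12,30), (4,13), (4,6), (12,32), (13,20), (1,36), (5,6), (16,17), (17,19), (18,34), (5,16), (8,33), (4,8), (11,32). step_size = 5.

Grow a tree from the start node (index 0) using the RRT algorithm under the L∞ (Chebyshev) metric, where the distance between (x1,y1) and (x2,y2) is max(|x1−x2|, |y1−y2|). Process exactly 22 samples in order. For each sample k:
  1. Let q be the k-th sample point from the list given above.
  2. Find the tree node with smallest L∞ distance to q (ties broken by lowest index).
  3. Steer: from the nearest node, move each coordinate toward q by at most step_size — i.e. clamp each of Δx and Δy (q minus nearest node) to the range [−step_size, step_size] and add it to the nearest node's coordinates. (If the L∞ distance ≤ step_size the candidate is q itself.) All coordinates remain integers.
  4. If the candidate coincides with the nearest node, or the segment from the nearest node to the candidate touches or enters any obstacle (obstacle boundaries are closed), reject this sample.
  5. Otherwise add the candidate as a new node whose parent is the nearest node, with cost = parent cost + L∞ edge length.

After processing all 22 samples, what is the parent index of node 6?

Parent of node 6: 1

1. q=(4,35) nearest=0 d=33 new=(4,7) → blocked by [1,4]×[5,12], reject
2. q=(8,30) nearest=0 d=28 new=(7,7) → add node 1 parent=0 cost=5
3. q=(0,33) nearest=1 d=26 new=(2,12) → blocked by [1,4]×[5,12], reject
4. q=(15,33) nearest=1 d=26 new=(12,12) → add node 2 parent=1 cost=10
5. q=(3,32) nearest=2 d=20 new=(7,17) → blocked by [7,10]×[13,19], reject
6. q=(7,4) nearest=1 d=3 new=(7,4) → blocked by [7,10]×[2,4], reject
7. q=(17,35) nearest=2 d=23 new=(17,17) → blocked by [15,17]×[12,15], reject
8. q=(11,0) nearest=1 d=7 new=(11,2) → blocked by [7,10]×[2,4], reject
9. q=(12,30) nearest=2 d=18 new=(12,17) → add node 3 parent=2 cost=15
10. q=(4,13) nearest=1 d=6 new=(4,12) → blocked by [1,4]×[5,12], reject
11. q=(4,6) nearest=1 d=3 new=(4,6) → blocked by [1,4]×[5,12], reject
12. q=(12,32) nearest=3 d=15 new=(12,22) → add node 4 parent=3 cost=20
13. q=(13,20) nearest=4 d=2 new=(13,20) → add node 5 parent=4 cost=22
14. q=(1,36) nearest=4 d=14 new=(7,27) → blocked by [4,7]×[22,29], reject
15. q=(5,6) nearest=1 d=2 new=(5,6) → add node 6 parent=1 cost=7
16. q=(16,17) nearest=5 d=3 new=(16,17) → add node 7 parent=5 cost=25
17. q=(17,19) nearest=7 d=2 new=(17,19) → add node 8 parent=7 cost=27
18. q=(18,34) nearest=4 d=12 new=(17,27) → add node 9 parent=4 cost=25
19. q=(5,16) nearest=2 d=7 new=(7,16) → blocked by [7,10]×[13,19], reject
20. q=(8,33) nearest=9 d=9 new=(12,32) → add node 10 parent=9 cost=30
21. q=(4,8) nearest=6 d=2 new=(4,8) → blocked by [1,4]×[5,12], reject
22. q=(11,32) nearest=10 d=1 new=(11,32) → add node 11 parent=10 cost=31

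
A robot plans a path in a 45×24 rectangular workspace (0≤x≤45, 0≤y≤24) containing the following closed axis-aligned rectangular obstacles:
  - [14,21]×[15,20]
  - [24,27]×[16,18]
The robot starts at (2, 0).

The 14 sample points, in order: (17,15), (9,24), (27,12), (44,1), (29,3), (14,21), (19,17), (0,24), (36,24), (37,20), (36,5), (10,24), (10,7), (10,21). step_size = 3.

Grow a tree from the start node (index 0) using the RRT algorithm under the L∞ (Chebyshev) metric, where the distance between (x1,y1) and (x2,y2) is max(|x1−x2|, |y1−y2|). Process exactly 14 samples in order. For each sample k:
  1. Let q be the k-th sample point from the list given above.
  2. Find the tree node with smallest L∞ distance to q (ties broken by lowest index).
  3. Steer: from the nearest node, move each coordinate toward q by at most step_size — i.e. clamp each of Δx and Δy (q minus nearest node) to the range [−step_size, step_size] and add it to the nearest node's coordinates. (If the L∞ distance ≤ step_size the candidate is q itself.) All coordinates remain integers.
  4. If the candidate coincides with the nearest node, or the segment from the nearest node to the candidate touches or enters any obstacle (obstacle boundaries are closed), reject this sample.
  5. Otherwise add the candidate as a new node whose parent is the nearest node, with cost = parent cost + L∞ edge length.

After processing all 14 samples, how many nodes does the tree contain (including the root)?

1. q=(17,15) nearest=0 d=15 new=(5,3) → add node 1 parent=0 cost=3
2. q=(9,24) nearest=1 d=21 new=(8,6) → add node 2 parent=1 cost=6
3. q=(27,12) nearest=2 d=19 new=(11,9) → add node 3 parent=2 cost=9
4. q=(44,1) nearest=3 d=33 new=(14,6) → add node 4 parent=3 cost=12
5. q=(29,3) nearest=4 d=15 new=(17,3) → add node 5 parent=4 cost=15
6. q=(14,21) nearest=3 d=12 new=(14,12) → add node 6 parent=3 cost=12
7. q=(19,17) nearest=6 d=5 new=(17,15) → blocked by [14,21]×[15,20], reject
8. q=(0,24) nearest=6 d=14 new=(11,15) → add node 7 parent=6 cost=15
9. q=(36,24) nearest=5 d=21 new=(20,6) → add node 8 parent=5 cost=18
10. q=(37,20) nearest=8 d=17 new=(23,9) → add node 9 parent=8 cost=21
11. q=(36,5) nearest=9 d=13 new=(26,6) → add node 10 parent=9 cost=24
12. q=(10,24) nearest=7 d=9 new=(10,18) → add node 11 parent=7 cost=18
13. q=(10,7) nearest=2 d=2 new=(10,7) → add node 12 parent=2 cost=8
14. q=(10,21) nearest=11 d=3 new=(10,21) → add node 13 parent=11 cost=21

Node count: 14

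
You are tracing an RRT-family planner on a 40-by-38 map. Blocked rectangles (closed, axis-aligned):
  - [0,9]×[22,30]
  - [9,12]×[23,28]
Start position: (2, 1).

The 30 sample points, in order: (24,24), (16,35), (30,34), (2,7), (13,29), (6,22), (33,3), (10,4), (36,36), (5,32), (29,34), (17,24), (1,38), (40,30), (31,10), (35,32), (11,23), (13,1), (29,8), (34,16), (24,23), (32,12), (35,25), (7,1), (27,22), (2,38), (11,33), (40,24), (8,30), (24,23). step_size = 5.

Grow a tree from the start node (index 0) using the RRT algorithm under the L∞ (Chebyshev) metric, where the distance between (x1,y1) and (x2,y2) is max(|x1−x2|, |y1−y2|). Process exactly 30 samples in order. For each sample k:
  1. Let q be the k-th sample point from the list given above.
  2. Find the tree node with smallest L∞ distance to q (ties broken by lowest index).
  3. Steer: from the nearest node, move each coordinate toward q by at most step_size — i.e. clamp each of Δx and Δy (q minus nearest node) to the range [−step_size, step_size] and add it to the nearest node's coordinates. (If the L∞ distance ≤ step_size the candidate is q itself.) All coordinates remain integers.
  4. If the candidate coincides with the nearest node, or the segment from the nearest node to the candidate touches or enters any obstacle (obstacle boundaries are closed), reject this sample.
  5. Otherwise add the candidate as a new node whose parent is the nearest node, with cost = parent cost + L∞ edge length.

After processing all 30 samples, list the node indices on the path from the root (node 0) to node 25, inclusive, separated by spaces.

1. q=(24,24) nearest=0 d=23 new=(7,6) → add node 1 parent=0 cost=5
2. q=(16,35) nearest=1 d=29 new=(12,11) → add node 2 parent=1 cost=10
3. q=(30,34) nearest=2 d=23 new=(17,16) → add node 3 parent=2 cost=15
4. q=(2,7) nearest=1 d=5 new=(2,7) → add node 4 parent=1 cost=10
5. q=(13,29) nearest=3 d=13 new=(13,21) → add node 5 parent=3 cost=20
6. q=(6,22) nearest=5 d=7 new=(8,22) → blocked by [0,9]×[22,30], reject
7. q=(33,3) nearest=3 d=16 new=(22,11) → add node 6 parent=3 cost=20
8. q=(10,4) nearest=1 d=3 new=(10,4) → add node 7 parent=1 cost=8
9. q=(36,36) nearest=3 d=20 new=(22,21) → add node 8 parent=3 cost=20
10. q=(5,32) nearest=5 d=11 new=(8,26) → blocked by [0,9]×[22,30], reject
11. q=(29,34) nearest=8 d=13 new=(27,26) → add node 9 parent=8 cost=25
12. q=(17,24) nearest=5 d=4 new=(17,24) → add node 10 parent=5 cost=24
13. q=(1,38) nearest=10 d=16 new=(12,29) → add node 11 parent=10 cost=29
14. q=(40,30) nearest=9 d=13 new=(32,30) → add node 12 parent=9 cost=30
15. q=(31,10) nearest=6 d=9 new=(27,10) → add node 13 parent=6 cost=25
16. q=(35,32) nearest=12 d=3 new=(35,32) → add node 14 parent=12 cost=33
17. q=(11,23) nearest=5 d=2 new=(11,23) → blocked by [9,12]×[23,28], reject
18. q=(13,1) nearest=7 d=3 new=(13,1) → add node 15 parent=7 cost=11
19. q=(29,8) nearest=13 d=2 new=(29,8) → add node 16 parent=13 cost=27
20. q=(34,16) nearest=13 d=7 new=(32,15) → add node 17 parent=13 cost=30
21. q=(24,23) nearest=8 d=2 new=(24,23) → add node 18 parent=8 cost=22
22. q=(32,12) nearest=17 d=3 new=(32,12) → add node 19 parent=17 cost=33
23. q=(35,25) nearest=12 d=5 new=(35,25) → add node 20 parent=12 cost=35
24. q=(7,1) nearest=7 d=3 new=(7,1) → add node 21 parent=7 cost=11
25. q=(27,22) nearest=18 d=3 new=(27,22) → add node 22 parent=18 cost=25
26. q=(2,38) nearest=11 d=10 new=(7,34) → add node 23 parent=11 cost=34
27. q=(11,33) nearest=11 d=4 new=(11,33) → add node 24 parent=11 cost=33
28. q=(40,24) nearest=20 d=5 new=(40,24) → add node 25 parent=20 cost=40
29. q=(8,30) nearest=24 d=3 new=(8,30) → blocked by [0,9]×[22,30], reject
30. q=(24,23) nearest=18 d=0 → coincident, reject

Path: 0 1 2 3 8 9 12 20 25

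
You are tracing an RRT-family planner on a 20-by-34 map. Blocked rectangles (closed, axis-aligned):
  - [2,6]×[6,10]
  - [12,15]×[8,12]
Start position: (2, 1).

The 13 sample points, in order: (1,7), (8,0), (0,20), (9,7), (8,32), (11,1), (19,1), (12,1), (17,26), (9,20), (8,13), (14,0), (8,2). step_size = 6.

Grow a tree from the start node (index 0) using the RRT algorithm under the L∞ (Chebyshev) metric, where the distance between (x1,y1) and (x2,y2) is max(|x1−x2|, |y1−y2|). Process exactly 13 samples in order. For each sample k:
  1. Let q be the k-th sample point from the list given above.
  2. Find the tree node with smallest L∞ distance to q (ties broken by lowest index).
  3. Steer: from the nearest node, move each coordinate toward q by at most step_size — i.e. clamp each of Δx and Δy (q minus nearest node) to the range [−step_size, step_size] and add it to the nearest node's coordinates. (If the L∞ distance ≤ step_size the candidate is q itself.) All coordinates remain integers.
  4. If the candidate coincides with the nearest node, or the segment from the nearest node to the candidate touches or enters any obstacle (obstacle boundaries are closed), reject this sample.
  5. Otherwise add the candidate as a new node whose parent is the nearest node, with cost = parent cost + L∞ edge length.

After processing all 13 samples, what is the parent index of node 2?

1. q=(1,7) nearest=0 d=6 new=(1,7) → add node 1 parent=0 cost=6
2. q=(8,0) nearest=0 d=6 new=(8,0) → add node 2 parent=0 cost=6
3. q=(0,20) nearest=1 d=13 new=(0,13) → add node 3 parent=1 cost=12
4. q=(9,7) nearest=0 d=7 new=(8,7) → add node 4 parent=0 cost=6
5. q=(8,32) nearest=3 d=19 new=(6,19) → add node 5 parent=3 cost=18
6. q=(11,1) nearest=2 d=3 new=(11,1) → add node 6 parent=2 cost=9
7. q=(19,1) nearest=6 d=8 new=(17,1) → add node 7 parent=6 cost=15
8. q=(12,1) nearest=6 d=1 new=(12,1) → add node 8 parent=6 cost=10
9. q=(17,26) nearest=5 d=11 new=(12,25) → add node 9 parent=5 cost=24
10. q=(9,20) nearest=5 d=3 new=(9,20) → add node 10 parent=5 cost=21
11. q=(8,13) nearest=4 d=6 new=(8,13) → add node 11 parent=4 cost=12
12. q=(14,0) nearest=8 d=2 new=(14,0) → add node 12 parent=8 cost=12
13. q=(8,2) nearest=2 d=2 new=(8,2) → add node 13 parent=2 cost=8

Parent of node 2: 0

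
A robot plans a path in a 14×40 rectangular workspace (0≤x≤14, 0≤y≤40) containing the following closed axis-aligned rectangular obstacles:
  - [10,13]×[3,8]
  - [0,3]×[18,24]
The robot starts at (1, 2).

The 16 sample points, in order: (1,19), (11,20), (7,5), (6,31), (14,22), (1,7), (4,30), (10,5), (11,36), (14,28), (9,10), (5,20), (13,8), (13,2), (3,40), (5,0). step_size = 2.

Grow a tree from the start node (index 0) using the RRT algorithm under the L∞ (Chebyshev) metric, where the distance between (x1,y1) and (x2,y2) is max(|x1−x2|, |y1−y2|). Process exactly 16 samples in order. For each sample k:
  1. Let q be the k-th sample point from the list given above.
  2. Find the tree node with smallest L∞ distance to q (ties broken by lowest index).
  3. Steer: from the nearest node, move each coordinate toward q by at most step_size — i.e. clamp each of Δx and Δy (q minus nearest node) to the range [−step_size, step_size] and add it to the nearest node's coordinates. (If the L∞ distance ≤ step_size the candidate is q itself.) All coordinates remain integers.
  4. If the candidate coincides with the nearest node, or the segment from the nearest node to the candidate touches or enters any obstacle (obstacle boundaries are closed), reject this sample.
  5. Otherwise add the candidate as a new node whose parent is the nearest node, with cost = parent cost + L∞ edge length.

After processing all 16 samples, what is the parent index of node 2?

1. q=(1,19) nearest=0 d=17 new=(1,4) → add node 1 parent=0 cost=2
2. q=(11,20) nearest=1 d=16 new=(3,6) → add node 2 parent=1 cost=4
3. q=(7,5) nearest=2 d=4 new=(5,5) → add node 3 parent=2 cost=6
4. q=(6,31) nearest=2 d=25 new=(5,8) → add node 4 parent=2 cost=6
5. q=(14,22) nearest=4 d=14 new=(7,10) → add node 5 parent=4 cost=8
6. q=(1,7) nearest=2 d=2 new=(1,7) → add node 6 parent=2 cost=6
7. q=(4,30) nearest=5 d=20 new=(5,12) → add node 7 parent=5 cost=10
8. q=(10,5) nearest=3 d=5 new=(7,5) → add node 8 parent=3 cost=8
9. q=(11,36) nearest=7 d=24 new=(7,14) → add node 9 parent=7 cost=12
10. q=(14,28) nearest=9 d=14 new=(9,16) → add node 10 parent=9 cost=14
11. q=(9,10) nearest=5 d=2 new=(9,10) → add node 11 parent=5 cost=10
12. q=(5,20) nearest=10 d=4 new=(7,18) → add node 12 parent=10 cost=16
13. q=(13,8) nearest=11 d=4 new=(11,8) → blocked by [10,13]×[3,8], reject
14. q=(13,2) nearest=8 d=6 new=(9,3) → add node 13 parent=8 cost=10
15. q=(3,40) nearest=12 d=22 new=(5,20) → add node 14 parent=12 cost=18
16. q=(5,0) nearest=0 d=4 new=(3,0) → add node 15 parent=0 cost=2

Parent of node 2: 1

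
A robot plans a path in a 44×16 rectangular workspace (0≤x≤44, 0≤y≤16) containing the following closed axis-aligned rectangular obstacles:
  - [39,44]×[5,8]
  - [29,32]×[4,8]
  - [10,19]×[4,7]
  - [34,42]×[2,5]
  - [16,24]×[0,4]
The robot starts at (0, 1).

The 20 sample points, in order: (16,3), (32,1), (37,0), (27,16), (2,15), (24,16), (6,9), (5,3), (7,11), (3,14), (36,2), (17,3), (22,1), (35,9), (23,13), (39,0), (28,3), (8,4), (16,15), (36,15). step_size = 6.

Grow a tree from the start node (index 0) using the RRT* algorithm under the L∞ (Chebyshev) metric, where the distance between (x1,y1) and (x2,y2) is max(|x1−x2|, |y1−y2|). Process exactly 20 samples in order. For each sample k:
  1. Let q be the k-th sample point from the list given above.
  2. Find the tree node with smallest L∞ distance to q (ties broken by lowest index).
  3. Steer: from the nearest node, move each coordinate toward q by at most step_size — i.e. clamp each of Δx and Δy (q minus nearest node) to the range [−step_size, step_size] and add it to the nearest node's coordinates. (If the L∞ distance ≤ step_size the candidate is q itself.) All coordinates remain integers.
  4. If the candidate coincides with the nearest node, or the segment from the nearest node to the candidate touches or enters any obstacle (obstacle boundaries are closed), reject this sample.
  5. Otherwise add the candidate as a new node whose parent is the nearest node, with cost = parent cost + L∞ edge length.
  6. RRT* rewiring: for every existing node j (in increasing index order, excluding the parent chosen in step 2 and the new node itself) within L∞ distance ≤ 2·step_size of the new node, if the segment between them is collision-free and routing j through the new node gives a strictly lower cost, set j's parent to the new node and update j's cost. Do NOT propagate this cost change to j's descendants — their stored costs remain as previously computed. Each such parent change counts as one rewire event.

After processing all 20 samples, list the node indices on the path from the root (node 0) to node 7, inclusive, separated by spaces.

1. q=(16,3) nearest=0 d=16 new=(6,3) → add node 1 parent=0 cost=6
2. q=(32,1) nearest=1 d=26 new=(12,1) → add node 2 parent=1 cost=12
3. q=(37,0) nearest=2 d=25 new=(18,0) → blocked by [16,24]×[0,4], reject
4. q=(27,16) nearest=2 d=15 new=(18,7) → blocked by [10,19]×[4,7], reject
5. q=(2,15) nearest=1 d=12 new=(2,9) → add node 3 parent=1 cost=12
6. q=(24,16) nearest=2 d=15 new=(18,7) → blocked by [10,19]×[4,7], reject
7. q=(6,9) nearest=3 d=4 new=(6,9) → add node 4 parent=3 cost=16
8. q=(5,3) nearest=1 d=1 new=(5,3) → add node 5 parent=1 cost=7; rewire 4→5 (13<16)
9. q=(7,11) nearest=4 d=2 new=(7,11) → add node 6 parent=4 cost=15
10. q=(3,14) nearest=6 d=4 new=(3,14) → add node 7 parent=6 cost=19
11. q=(36,2) nearest=2 d=24 new=(18,2) → blocked by [16,24]×[0,4], reject
12. q=(17,3) nearest=2 d=5 new=(17,3) → blocked by [16,24]×[0,4], reject
13. q=(22,1) nearest=2 d=10 new=(18,1) → blocked by [16,24]×[0,4], reject
14. q=(35,9) nearest=2 d=23 new=(18,7) → blocked by [10,19]×[4,7], reject
15. q=(23,13) nearest=2 d=12 new=(18,7) → blocked by [10,19]×[4,7], reject
16. q=(39,0) nearest=2 d=27 new=(18,0) → blocked by [16,24]×[0,4], reject
17. q=(28,3) nearest=2 d=16 new=(18,3) → blocked by [16,24]×[0,4], reject
18. q=(8,4) nearest=1 d=2 new=(8,4) → add node 8 parent=1 cost=8; rewire 7→8 (18<19)
19. q=(16,15) nearest=6 d=9 new=(13,15) → add node 9 parent=6 cost=21
20. q=(36,15) nearest=9 d=23 new=(19,15) → add node 10 parent=9 cost=27

Path: 0 1 8 7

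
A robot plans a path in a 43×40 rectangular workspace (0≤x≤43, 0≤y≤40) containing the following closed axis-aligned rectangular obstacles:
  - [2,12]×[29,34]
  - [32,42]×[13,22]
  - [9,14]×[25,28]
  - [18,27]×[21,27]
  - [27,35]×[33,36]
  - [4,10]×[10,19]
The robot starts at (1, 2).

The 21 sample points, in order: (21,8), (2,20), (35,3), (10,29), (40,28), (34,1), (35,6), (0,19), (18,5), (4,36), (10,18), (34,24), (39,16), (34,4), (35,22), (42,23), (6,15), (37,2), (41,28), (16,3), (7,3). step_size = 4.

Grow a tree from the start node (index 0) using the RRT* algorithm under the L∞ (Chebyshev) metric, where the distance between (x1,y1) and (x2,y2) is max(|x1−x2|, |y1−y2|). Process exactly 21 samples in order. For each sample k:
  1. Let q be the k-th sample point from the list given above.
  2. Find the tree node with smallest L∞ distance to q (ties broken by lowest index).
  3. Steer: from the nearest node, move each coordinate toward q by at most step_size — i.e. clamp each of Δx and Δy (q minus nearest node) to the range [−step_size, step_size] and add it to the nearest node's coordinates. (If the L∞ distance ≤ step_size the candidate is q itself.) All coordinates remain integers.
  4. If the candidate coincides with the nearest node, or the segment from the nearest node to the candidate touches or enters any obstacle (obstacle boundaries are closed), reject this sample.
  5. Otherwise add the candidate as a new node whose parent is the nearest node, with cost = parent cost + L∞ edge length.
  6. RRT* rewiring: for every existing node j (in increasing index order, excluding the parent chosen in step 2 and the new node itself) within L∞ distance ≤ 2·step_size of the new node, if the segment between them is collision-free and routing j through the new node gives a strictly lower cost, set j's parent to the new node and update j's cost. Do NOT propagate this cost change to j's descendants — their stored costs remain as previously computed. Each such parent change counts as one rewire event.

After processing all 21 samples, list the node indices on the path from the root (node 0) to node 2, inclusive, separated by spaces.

1. q=(21,8) nearest=0 d=20 new=(5,6) → add node 1 parent=0 cost=4
2. q=(2,20) nearest=1 d=14 new=(2,10) → add node 2 parent=1 cost=8
3. q=(35,3) nearest=1 d=30 new=(9,3) → add node 3 parent=1 cost=8
4. q=(10,29) nearest=2 d=19 new=(6,14) → blocked by [4,10]×[10,19], reject
5. q=(40,28) nearest=3 d=31 new=(13,7) → add node 4 parent=3 cost=12
6. q=(34,1) nearest=4 d=21 new=(17,3) → add node 5 parent=4 cost=16
7. q=(35,6) nearest=5 d=18 new=(21,6) → add node 6 parent=5 cost=20
8. q=(0,19) nearest=2 d=9 new=(0,14) → add node 7 parent=2 cost=12
9. q=(18,5) nearest=5 d=2 new=(18,5) → add node 8 parent=5 cost=18
10. q=(4,36) nearest=7 d=22 new=(4,18) → blocked by [4,10]×[10,19], reject
11. q=(10,18) nearest=2 d=8 new=(6,14) → blocked by [4,10]×[10,19], reject
12. q=(34,24) nearest=6 d=18 new=(25,10) → add node 9 parent=6 cost=24
13. q=(39,16) nearest=9 d=14 new=(29,14) → add node 10 parent=9 cost=28
14. q=(34,4) nearest=9 d=9 new=(29,6) → add node 11 parent=9 cost=28
15. q=(35,22) nearest=10 d=8 new=(33,18) → blocked by [32,42]×[13,22], reject
16. q=(42,23) nearest=10 d=13 new=(33,18) → blocked by [32,42]×[13,22], reject
17. q=(6,15) nearest=2 d=5 new=(6,14) → blocked by [4,10]×[10,19], reject
18. q=(37,2) nearest=11 d=8 new=(33,2) → add node 12 parent=11 cost=32
19. q=(41,28) nearest=10 d=14 new=(33,18) → blocked by [32,42]×[13,22], reject
20. q=(16,3) nearest=5 d=1 new=(16,3) → add node 13 parent=5 cost=17
21. q=(7,3) nearest=3 d=2 new=(7,3) → add node 14 parent=3 cost=10

Path: 0 1 2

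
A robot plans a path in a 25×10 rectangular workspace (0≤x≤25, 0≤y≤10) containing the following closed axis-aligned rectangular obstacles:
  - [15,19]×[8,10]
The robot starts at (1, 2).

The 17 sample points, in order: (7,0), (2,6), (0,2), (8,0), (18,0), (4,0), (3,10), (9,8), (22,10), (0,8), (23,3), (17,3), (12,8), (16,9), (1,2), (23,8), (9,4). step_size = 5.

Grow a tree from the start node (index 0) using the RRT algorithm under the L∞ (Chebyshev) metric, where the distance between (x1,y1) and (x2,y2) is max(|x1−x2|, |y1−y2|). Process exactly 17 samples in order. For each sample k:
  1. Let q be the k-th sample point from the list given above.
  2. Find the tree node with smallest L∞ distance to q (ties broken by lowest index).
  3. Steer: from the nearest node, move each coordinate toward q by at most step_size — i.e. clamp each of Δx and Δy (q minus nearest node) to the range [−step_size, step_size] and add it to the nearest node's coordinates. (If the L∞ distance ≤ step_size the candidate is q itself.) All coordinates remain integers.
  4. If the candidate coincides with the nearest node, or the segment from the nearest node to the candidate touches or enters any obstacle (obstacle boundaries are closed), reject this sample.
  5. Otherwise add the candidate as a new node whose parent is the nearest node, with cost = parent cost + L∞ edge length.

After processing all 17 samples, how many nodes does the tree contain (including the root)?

Node count: 16

1. q=(7,0) nearest=0 d=6 new=(6,0) → add node 1 parent=0 cost=5
2. q=(2,6) nearest=0 d=4 new=(2,6) → add node 2 parent=0 cost=4
3. q=(0,2) nearest=0 d=1 new=(0,2) → add node 3 parent=0 cost=1
4. q=(8,0) nearest=1 d=2 new=(8,0) → add node 4 parent=1 cost=7
5. q=(18,0) nearest=4 d=10 new=(13,0) → add node 5 parent=4 cost=12
6. q=(4,0) nearest=1 d=2 new=(4,0) → add node 6 parent=1 cost=7
7. q=(3,10) nearest=2 d=4 new=(3,10) → add node 7 parent=2 cost=8
8. q=(9,8) nearest=7 d=6 new=(8,8) → add node 8 parent=7 cost=13
9. q=(22,10) nearest=5 d=10 new=(18,5) → add node 9 parent=5 cost=17
10. q=(0,8) nearest=2 d=2 new=(0,8) → add node 10 parent=2 cost=6
11. q=(23,3) nearest=9 d=5 new=(23,3) → add node 11 parent=9 cost=22
12. q=(17,3) nearest=9 d=2 new=(17,3) → add node 12 parent=9 cost=19
13. q=(12,8) nearest=8 d=4 new=(12,8) → add node 13 parent=8 cost=17
14. q=(16,9) nearest=9 d=4 new=(16,9) → blocked by [15,19]×[8,10], reject
15. q=(1,2) nearest=0 d=0 → coincident, reject
16. q=(23,8) nearest=9 d=5 new=(23,8) → add node 14 parent=9 cost=22
17. q=(9,4) nearest=1 d=4 new=(9,4) → add node 15 parent=1 cost=9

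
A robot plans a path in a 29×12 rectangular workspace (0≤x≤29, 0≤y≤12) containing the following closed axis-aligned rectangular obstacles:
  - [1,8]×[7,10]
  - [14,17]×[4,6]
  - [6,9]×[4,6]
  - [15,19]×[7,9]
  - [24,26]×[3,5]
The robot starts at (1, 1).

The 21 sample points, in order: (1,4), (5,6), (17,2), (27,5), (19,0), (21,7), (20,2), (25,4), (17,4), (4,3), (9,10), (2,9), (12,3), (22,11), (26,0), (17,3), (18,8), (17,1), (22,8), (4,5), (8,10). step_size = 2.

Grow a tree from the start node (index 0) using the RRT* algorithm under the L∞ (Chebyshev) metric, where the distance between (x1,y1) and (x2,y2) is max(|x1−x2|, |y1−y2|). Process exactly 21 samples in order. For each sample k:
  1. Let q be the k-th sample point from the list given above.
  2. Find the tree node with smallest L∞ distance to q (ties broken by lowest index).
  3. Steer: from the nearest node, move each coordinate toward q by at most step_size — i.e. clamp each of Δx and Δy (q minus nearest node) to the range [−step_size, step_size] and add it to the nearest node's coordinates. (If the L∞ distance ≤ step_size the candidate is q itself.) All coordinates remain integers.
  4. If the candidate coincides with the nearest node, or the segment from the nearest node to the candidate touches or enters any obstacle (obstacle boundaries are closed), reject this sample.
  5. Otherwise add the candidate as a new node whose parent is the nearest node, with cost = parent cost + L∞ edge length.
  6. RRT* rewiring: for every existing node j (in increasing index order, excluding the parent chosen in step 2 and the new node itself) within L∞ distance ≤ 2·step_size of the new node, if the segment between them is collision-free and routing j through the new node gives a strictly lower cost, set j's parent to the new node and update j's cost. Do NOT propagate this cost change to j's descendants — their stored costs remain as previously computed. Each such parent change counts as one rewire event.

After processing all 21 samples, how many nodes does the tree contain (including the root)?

Node count: 15

1. q=(1,4) nearest=0 d=3 new=(1,3) → add node 1 parent=0 cost=2
2. q=(5,6) nearest=1 d=4 new=(3,5) → add node 2 parent=1 cost=4
3. q=(17,2) nearest=2 d=14 new=(5,3) → add node 3 parent=2 cost=6
4. q=(27,5) nearest=3 d=22 new=(7,5) → blocked by [6,9]×[4,6], reject
5. q=(19,0) nearest=3 d=14 new=(7,1) → add node 4 parent=3 cost=8
6. q=(21,7) nearest=4 d=14 new=(9,3) → add node 5 parent=4 cost=10
7. q=(20,2) nearest=5 d=11 new=(11,2) → add node 6 parent=5 cost=12
8. q=(25,4) nearest=6 d=14 new=(13,4) → add node 7 parent=6 cost=14
9. q=(17,4) nearest=7 d=4 new=(15,4) → blocked by [14,17]×[4,6], reject
10. q=(4,3) nearest=3 d=1 new=(4,3) → add node 8 parent=3 cost=7
11. q=(9,10) nearest=2 d=6 new=(5,7) → blocked by [1,8]×[7,10], reject
12. q=(2,9) nearest=2 d=4 new=(2,7) → blocked by [1,8]×[7,10], reject
13. q=(12,3) nearest=6 d=1 new=(12,3) → add node 9 parent=6 cost=13
14. q=(22,11) nearest=7 d=9 new=(15,6) → blocked by [14,17]×[4,6], reject
15. q=(26,0) nearest=7 d=13 new=(15,2) → add node 10 parent=7 cost=16
16. q=(17,3) nearest=10 d=2 new=(17,3) → add node 11 parent=10 cost=18
17. q=(18,8) nearest=7 d=5 new=(15,6) → blocked by [14,17]×[4,6], reject
18. q=(17,1) nearest=10 d=2 new=(17,1) → add node 12 parent=10 cost=18
19. q=(22,8) nearest=11 d=5 new=(19,5) → add node 13 parent=11 cost=20
20. q=(4,5) nearest=2 d=1 new=(4,5) → add node 14 parent=2 cost=5
21. q=(8,10) nearest=2 d=5 new=(5,7) → blocked by [1,8]×[7,10], reject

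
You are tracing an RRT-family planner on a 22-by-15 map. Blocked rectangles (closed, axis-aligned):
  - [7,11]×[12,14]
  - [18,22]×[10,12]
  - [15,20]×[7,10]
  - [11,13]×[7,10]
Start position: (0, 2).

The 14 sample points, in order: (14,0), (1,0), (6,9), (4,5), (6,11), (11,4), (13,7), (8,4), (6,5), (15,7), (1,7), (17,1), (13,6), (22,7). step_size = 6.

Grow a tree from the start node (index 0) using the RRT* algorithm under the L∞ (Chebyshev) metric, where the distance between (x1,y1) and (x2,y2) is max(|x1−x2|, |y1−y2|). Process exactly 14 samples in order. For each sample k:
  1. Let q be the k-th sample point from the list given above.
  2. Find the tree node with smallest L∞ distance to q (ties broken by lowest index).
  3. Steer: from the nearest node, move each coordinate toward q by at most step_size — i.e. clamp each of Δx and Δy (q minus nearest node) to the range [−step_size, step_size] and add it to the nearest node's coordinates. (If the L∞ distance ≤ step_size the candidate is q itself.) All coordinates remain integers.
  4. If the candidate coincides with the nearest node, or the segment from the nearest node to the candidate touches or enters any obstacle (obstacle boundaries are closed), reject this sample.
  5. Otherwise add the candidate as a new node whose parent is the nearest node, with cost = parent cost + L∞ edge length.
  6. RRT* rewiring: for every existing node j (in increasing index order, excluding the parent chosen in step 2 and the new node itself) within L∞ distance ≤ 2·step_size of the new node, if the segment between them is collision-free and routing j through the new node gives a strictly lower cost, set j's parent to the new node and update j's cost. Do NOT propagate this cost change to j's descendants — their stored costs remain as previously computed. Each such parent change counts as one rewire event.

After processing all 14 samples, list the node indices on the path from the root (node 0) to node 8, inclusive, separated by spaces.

1. q=(14,0) nearest=0 d=14 new=(6,0) → add node 1 parent=0 cost=6
2. q=(1,0) nearest=0 d=2 new=(1,0) → add node 2 parent=0 cost=2
3. q=(6,9) nearest=0 d=7 new=(6,8) → add node 3 parent=0 cost=6
4. q=(4,5) nearest=3 d=3 new=(4,5) → add node 4 parent=3 cost=9
5. q=(6,11) nearest=3 d=3 new=(6,11) → add node 5 parent=3 cost=9
6. q=(11,4) nearest=1 d=5 new=(11,4) → add node 6 parent=1 cost=11
7. q=(13,7) nearest=6 d=3 new=(13,7) → blocked by [11,13]×[7,10], reject
8. q=(8,4) nearest=6 d=3 new=(8,4) → add node 7 parent=6 cost=14
9. q=(6,5) nearest=4 d=2 new=(6,5) → add node 8 parent=4 cost=11; rewire 7→8 (13<14)
10. q=(15,7) nearest=6 d=4 new=(15,7) → blocked by [15,20]×[7,10], reject
11. q=(1,7) nearest=4 d=3 new=(1,7) → add node 9 parent=4 cost=12
12. q=(17,1) nearest=6 d=6 new=(17,1) → add node 10 parent=6 cost=17
13. q=(13,6) nearest=6 d=2 new=(13,6) → add node 11 parent=6 cost=13
14. q=(22,7) nearest=10 d=6 new=(22,7) → add node 12 parent=10 cost=23

Path: 0 3 4 8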